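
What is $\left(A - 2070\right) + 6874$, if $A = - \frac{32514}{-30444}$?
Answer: $\frac{24380915}{5074} \approx 4805.1$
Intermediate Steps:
$A = \frac{5419}{5074}$ ($A = \left(-32514\right) \left(- \frac{1}{30444}\right) = \frac{5419}{5074} \approx 1.068$)
$\left(A - 2070\right) + 6874 = \left(\frac{5419}{5074} - 2070\right) + 6874 = - \frac{10497761}{5074} + 6874 = \frac{24380915}{5074}$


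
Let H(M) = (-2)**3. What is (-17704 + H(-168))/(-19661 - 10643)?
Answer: 1107/1894 ≈ 0.58448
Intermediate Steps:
H(M) = -8
(-17704 + H(-168))/(-19661 - 10643) = (-17704 - 8)/(-19661 - 10643) = -17712/(-30304) = -17712*(-1/30304) = 1107/1894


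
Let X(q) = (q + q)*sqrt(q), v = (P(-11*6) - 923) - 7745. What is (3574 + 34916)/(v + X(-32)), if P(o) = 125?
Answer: -109606690/24371307 + 3284480*I*sqrt(2)/24371307 ≈ -4.4974 + 0.19059*I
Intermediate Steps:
v = -8543 (v = (125 - 923) - 7745 = -798 - 7745 = -8543)
X(q) = 2*q**(3/2) (X(q) = (2*q)*sqrt(q) = 2*q**(3/2))
(3574 + 34916)/(v + X(-32)) = (3574 + 34916)/(-8543 + 2*(-32)**(3/2)) = 38490/(-8543 + 2*(-128*I*sqrt(2))) = 38490/(-8543 - 256*I*sqrt(2))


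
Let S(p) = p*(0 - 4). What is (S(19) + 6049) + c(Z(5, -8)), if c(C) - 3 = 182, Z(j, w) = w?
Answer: 6158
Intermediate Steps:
S(p) = -4*p (S(p) = p*(-4) = -4*p)
c(C) = 185 (c(C) = 3 + 182 = 185)
(S(19) + 6049) + c(Z(5, -8)) = (-4*19 + 6049) + 185 = (-76 + 6049) + 185 = 5973 + 185 = 6158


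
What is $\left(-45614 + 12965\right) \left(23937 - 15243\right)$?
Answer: $-283850406$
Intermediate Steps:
$\left(-45614 + 12965\right) \left(23937 - 15243\right) = - 32649 \left(23937 - 15243\right) = \left(-32649\right) 8694 = -283850406$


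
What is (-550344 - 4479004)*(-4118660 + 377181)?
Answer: 18817199925692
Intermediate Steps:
(-550344 - 4479004)*(-4118660 + 377181) = -5029348*(-3741479) = 18817199925692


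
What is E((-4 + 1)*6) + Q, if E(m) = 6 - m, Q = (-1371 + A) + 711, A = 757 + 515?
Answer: 636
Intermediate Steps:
A = 1272
Q = 612 (Q = (-1371 + 1272) + 711 = -99 + 711 = 612)
E((-4 + 1)*6) + Q = (6 - (-4 + 1)*6) + 612 = (6 - (-3)*6) + 612 = (6 - 1*(-18)) + 612 = (6 + 18) + 612 = 24 + 612 = 636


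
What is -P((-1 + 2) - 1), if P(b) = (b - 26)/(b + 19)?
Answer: 26/19 ≈ 1.3684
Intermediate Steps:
P(b) = (-26 + b)/(19 + b)
-P((-1 + 2) - 1) = -(-26 + ((-1 + 2) - 1))/(19 + ((-1 + 2) - 1)) = -(-26 + (1 - 1))/(19 + (1 - 1)) = -(-26 + 0)/(19 + 0) = -(-26)/19 = -1*(-26/19) = 26/19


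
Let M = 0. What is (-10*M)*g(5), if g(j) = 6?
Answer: 0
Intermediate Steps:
(-10*M)*g(5) = -10*0*6 = 0*6 = 0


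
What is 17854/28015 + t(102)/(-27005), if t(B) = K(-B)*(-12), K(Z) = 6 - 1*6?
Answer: 17854/28015 ≈ 0.63730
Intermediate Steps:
K(Z) = 0 (K(Z) = 6 - 6 = 0)
t(B) = 0 (t(B) = 0*(-12) = 0)
17854/28015 + t(102)/(-27005) = 17854/28015 + 0/(-27005) = 17854*(1/28015) + 0*(-1/27005) = 17854/28015 + 0 = 17854/28015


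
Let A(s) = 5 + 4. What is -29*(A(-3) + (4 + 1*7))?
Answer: -580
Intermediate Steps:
A(s) = 9
-29*(A(-3) + (4 + 1*7)) = -29*(9 + (4 + 1*7)) = -29*(9 + (4 + 7)) = -29*(9 + 11) = -29*20 = -580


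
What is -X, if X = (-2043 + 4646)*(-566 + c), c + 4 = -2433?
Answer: 7816809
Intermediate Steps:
c = -2437 (c = -4 - 2433 = -2437)
X = -7816809 (X = (-2043 + 4646)*(-566 - 2437) = 2603*(-3003) = -7816809)
-X = -1*(-7816809) = 7816809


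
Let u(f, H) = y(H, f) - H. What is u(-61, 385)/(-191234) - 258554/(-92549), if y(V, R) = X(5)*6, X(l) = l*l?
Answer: 49466064651/17698515466 ≈ 2.7949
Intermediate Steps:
X(l) = l**2
y(V, R) = 150 (y(V, R) = 5**2*6 = 25*6 = 150)
u(f, H) = 150 - H
u(-61, 385)/(-191234) - 258554/(-92549) = (150 - 1*385)/(-191234) - 258554/(-92549) = (150 - 385)*(-1/191234) - 258554*(-1/92549) = -235*(-1/191234) + 258554/92549 = 235/191234 + 258554/92549 = 49466064651/17698515466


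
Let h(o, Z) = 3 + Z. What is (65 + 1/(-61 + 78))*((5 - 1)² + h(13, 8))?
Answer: 29862/17 ≈ 1756.6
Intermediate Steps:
(65 + 1/(-61 + 78))*((5 - 1)² + h(13, 8)) = (65 + 1/(-61 + 78))*((5 - 1)² + (3 + 8)) = (65 + 1/17)*(4² + 11) = (65 + 1/17)*(16 + 11) = (1106/17)*27 = 29862/17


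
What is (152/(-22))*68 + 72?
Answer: -4376/11 ≈ -397.82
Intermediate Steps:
(152/(-22))*68 + 72 = (152*(-1/22))*68 + 72 = -76/11*68 + 72 = -5168/11 + 72 = -4376/11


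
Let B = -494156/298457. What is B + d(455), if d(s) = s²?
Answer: 61787566269/298457 ≈ 2.0702e+5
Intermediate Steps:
B = -494156/298457 (B = -494156*1/298457 = -494156/298457 ≈ -1.6557)
B + d(455) = -494156/298457 + 455² = -494156/298457 + 207025 = 61787566269/298457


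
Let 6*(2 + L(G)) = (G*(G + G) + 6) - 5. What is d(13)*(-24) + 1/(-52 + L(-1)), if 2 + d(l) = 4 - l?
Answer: 28246/107 ≈ 263.98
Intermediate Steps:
d(l) = 2 - l (d(l) = -2 + (4 - l) = 2 - l)
L(G) = -11/6 + G²/3 (L(G) = -2 + ((G*(G + G) + 6) - 5)/6 = -2 + ((G*(2*G) + 6) - 5)/6 = -2 + ((2*G² + 6) - 5)/6 = -2 + ((6 + 2*G²) - 5)/6 = -2 + (1 + 2*G²)/6 = -2 + (⅙ + G²/3) = -11/6 + G²/3)
d(13)*(-24) + 1/(-52 + L(-1)) = (2 - 1*13)*(-24) + 1/(-52 + (-11/6 + (⅓)*(-1)²)) = (2 - 13)*(-24) + 1/(-52 + (-11/6 + (⅓)*1)) = -11*(-24) + 1/(-52 + (-11/6 + ⅓)) = 264 + 1/(-52 - 3/2) = 264 + 1/(-107/2) = 264 - 2/107 = 28246/107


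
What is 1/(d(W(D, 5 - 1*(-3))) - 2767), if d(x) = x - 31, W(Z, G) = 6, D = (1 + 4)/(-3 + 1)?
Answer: -1/2792 ≈ -0.00035817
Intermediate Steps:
D = -5/2 (D = 5/(-2) = 5*(-½) = -5/2 ≈ -2.5000)
d(x) = -31 + x
1/(d(W(D, 5 - 1*(-3))) - 2767) = 1/((-31 + 6) - 2767) = 1/(-25 - 2767) = 1/(-2792) = -1/2792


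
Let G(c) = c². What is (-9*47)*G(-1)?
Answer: -423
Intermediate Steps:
(-9*47)*G(-1) = -9*47*(-1)² = -423*1 = -423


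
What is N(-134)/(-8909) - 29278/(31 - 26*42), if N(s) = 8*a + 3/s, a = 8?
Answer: 34943156115/1266628166 ≈ 27.588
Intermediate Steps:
N(s) = 64 + 3/s (N(s) = 8*8 + 3/s = 64 + 3/s)
N(-134)/(-8909) - 29278/(31 - 26*42) = (64 + 3/(-134))/(-8909) - 29278/(31 - 26*42) = (64 + 3*(-1/134))*(-1/8909) - 29278/(31 - 1092) = (64 - 3/134)*(-1/8909) - 29278/(-1061) = (8573/134)*(-1/8909) - 29278*(-1/1061) = -8573/1193806 + 29278/1061 = 34943156115/1266628166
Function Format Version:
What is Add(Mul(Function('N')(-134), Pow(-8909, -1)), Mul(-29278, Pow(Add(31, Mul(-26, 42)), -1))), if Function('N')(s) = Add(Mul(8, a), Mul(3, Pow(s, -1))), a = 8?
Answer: Rational(34943156115, 1266628166) ≈ 27.588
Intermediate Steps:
Function('N')(s) = Add(64, Mul(3, Pow(s, -1))) (Function('N')(s) = Add(Mul(8, 8), Mul(3, Pow(s, -1))) = Add(64, Mul(3, Pow(s, -1))))
Add(Mul(Function('N')(-134), Pow(-8909, -1)), Mul(-29278, Pow(Add(31, Mul(-26, 42)), -1))) = Add(Mul(Add(64, Mul(3, Pow(-134, -1))), Pow(-8909, -1)), Mul(-29278, Pow(Add(31, Mul(-26, 42)), -1))) = Add(Mul(Add(64, Mul(3, Rational(-1, 134))), Rational(-1, 8909)), Mul(-29278, Pow(Add(31, -1092), -1))) = Add(Mul(Add(64, Rational(-3, 134)), Rational(-1, 8909)), Mul(-29278, Pow(-1061, -1))) = Add(Mul(Rational(8573, 134), Rational(-1, 8909)), Mul(-29278, Rational(-1, 1061))) = Add(Rational(-8573, 1193806), Rational(29278, 1061)) = Rational(34943156115, 1266628166)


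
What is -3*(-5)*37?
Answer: 555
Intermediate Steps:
-3*(-5)*37 = 15*37 = 555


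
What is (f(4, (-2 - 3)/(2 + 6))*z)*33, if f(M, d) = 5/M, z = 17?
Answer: 2805/4 ≈ 701.25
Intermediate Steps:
(f(4, (-2 - 3)/(2 + 6))*z)*33 = ((5/4)*17)*33 = (85/4)*33 = 2805/4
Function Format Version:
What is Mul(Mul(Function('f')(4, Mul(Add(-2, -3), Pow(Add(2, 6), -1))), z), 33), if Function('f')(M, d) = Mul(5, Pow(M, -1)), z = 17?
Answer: Rational(2805, 4) ≈ 701.25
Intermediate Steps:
Mul(Mul(Function('f')(4, Mul(Add(-2, -3), Pow(Add(2, 6), -1))), z), 33) = Mul(Mul(Mul(5, Pow(4, -1)), 17), 33) = Mul(Mul(Mul(5, Rational(1, 4)), 17), 33) = Mul(Mul(Rational(5, 4), 17), 33) = Mul(Rational(85, 4), 33) = Rational(2805, 4)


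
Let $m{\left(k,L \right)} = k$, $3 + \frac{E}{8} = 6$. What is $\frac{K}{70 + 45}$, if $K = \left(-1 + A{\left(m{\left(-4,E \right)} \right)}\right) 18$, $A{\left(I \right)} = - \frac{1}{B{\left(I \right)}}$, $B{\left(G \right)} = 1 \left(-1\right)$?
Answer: $0$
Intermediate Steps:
$E = 24$ ($E = -24 + 8 \cdot 6 = -24 + 48 = 24$)
$B{\left(G \right)} = -1$
$A{\left(I \right)} = 1$ ($A{\left(I \right)} = - \frac{1}{-1} = \left(-1\right) \left(-1\right) = 1$)
$K = 0$ ($K = \left(-1 + 1\right) 18 = 0 \cdot 18 = 0$)
$\frac{K}{70 + 45} = \frac{0}{70 + 45} = \frac{0}{115} = 0 \cdot \frac{1}{115} = 0$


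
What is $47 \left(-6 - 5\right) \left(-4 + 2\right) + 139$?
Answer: $1173$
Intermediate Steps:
$47 \left(-6 - 5\right) \left(-4 + 2\right) + 139 = 47 \left(\left(-11\right) \left(-2\right)\right) + 139 = 47 \cdot 22 + 139 = 1034 + 139 = 1173$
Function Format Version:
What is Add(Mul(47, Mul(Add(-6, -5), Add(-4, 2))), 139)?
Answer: 1173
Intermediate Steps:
Add(Mul(47, Mul(Add(-6, -5), Add(-4, 2))), 139) = Add(Mul(47, Mul(-11, -2)), 139) = Add(Mul(47, 22), 139) = Add(1034, 139) = 1173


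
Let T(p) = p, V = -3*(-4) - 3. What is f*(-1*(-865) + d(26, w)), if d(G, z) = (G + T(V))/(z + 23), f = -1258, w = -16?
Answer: -1094460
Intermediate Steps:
V = 9 (V = 12 - 3 = 9)
d(G, z) = (9 + G)/(23 + z) (d(G, z) = (G + 9)/(z + 23) = (9 + G)/(23 + z))
f*(-1*(-865) + d(26, w)) = -1258*(-1*(-865) + (9 + 26)/(23 - 16)) = -1258*(865 + 35/7) = -1258*(865 + (⅐)*35) = -1258*(865 + 5) = -1258*870 = -1094460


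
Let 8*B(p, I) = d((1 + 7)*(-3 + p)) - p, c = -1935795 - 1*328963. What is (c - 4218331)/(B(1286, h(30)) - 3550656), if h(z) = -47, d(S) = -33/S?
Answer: 532339403968/291564665009 ≈ 1.8258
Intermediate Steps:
c = -2264758 (c = -1935795 - 328963 = -2264758)
B(p, I) = -33/(8*(-24 + 8*p)) - p/8 (B(p, I) = (-33*1/((1 + 7)*(-3 + p)) - p)/8 = (-33*1/(8*(-3 + p)) - p)/8 = (-33/(-24 + 8*p) - p)/8 = (-p - 33/(-24 + 8*p))/8 = -33/(8*(-24 + 8*p)) - p/8)
(c - 4218331)/(B(1286, h(30)) - 3550656) = (-2264758 - 4218331)/((-33 - 8*1286*(-3 + 1286))/(64*(-3 + 1286)) - 3550656) = -6483089/((1/64)*(-33 - 8*1286*1283)/1283 - 3550656) = -6483089/((1/64)*(1/1283)*(-33 - 13199504) - 3550656) = -6483089/((1/64)*(1/1283)*(-13199537) - 3550656) = -6483089/(-13199537/82112 - 3550656) = -6483089/(-291564665009/82112) = -6483089*(-82112/291564665009) = 532339403968/291564665009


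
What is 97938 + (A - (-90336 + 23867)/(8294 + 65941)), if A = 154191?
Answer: 18716862784/74235 ≈ 2.5213e+5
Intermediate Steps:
97938 + (A - (-90336 + 23867)/(8294 + 65941)) = 97938 + (154191 - (-90336 + 23867)/(8294 + 65941)) = 97938 + (154191 - (-66469)/74235) = 97938 + (154191 - 1*(-66469/74235)) = 97938 + (154191 + 66469/74235) = 97938 + 11446435354/74235 = 18716862784/74235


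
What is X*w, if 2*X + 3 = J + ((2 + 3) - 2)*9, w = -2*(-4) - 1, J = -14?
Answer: 35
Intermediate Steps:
w = 7 (w = 8 - 1 = 7)
X = 5 (X = -3/2 + (-14 + ((2 + 3) - 2)*9)/2 = -3/2 + (-14 + (5 - 2)*9)/2 = -3/2 + (-14 + 3*9)/2 = -3/2 + (-14 + 27)/2 = -3/2 + (½)*13 = -3/2 + 13/2 = 5)
X*w = 5*7 = 35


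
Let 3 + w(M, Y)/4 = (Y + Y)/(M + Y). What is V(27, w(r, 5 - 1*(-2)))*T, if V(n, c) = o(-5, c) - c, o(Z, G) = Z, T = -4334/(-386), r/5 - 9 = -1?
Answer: 591591/9071 ≈ 65.218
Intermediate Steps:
r = 40 (r = 45 + 5*(-1) = 45 - 5 = 40)
T = 2167/193 (T = -4334*(-1/386) = 2167/193 ≈ 11.228)
w(M, Y) = -12 + 8*Y/(M + Y) (w(M, Y) = -12 + 4*((Y + Y)/(M + Y)) = -12 + 4*((2*Y)/(M + Y)) = -12 + 4*(2*Y/(M + Y)) = -12 + 8*Y/(M + Y))
V(n, c) = -5 - c
V(27, w(r, 5 - 1*(-2)))*T = (-5 - 4*(-(5 - 1*(-2)) - 3*40)/(40 + (5 - 1*(-2))))*(2167/193) = (-5 - 4*(-(5 + 2) - 120)/(40 + (5 + 2)))*(2167/193) = (-5 - 4*(-1*7 - 120)/(40 + 7))*(2167/193) = (-5 - 4*(-7 - 120)/47)*(2167/193) = (-5 - 4*(-127)/47)*(2167/193) = (-5 - 1*(-508/47))*(2167/193) = (-5 + 508/47)*(2167/193) = (273/47)*(2167/193) = 591591/9071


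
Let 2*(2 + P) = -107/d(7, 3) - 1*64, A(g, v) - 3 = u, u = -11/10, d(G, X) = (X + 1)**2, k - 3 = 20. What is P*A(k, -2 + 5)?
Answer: -4541/64 ≈ -70.953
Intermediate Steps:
k = 23 (k = 3 + 20 = 23)
d(G, X) = (1 + X)**2
u = -11/10 (u = -11*1/10 = -11/10 ≈ -1.1000)
A(g, v) = 19/10 (A(g, v) = 3 - 11/10 = 19/10)
P = -1195/32 (P = -2 + (-107/(1 + 3)**2 - 1*64)/2 = -2 + (-107/(4**2) - 64)/2 = -2 + (-107/16 - 64)/2 = -2 + (1/2)*(-1131/16) = -2 - 1131/32 = -1195/32 ≈ -37.344)
P*A(k, -2 + 5) = -1195/32*19/10 = -4541/64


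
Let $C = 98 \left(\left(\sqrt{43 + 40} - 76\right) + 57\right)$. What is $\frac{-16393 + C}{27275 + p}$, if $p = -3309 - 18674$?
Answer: $- \frac{6085}{1764} + \frac{\sqrt{83}}{54} \approx -3.2808$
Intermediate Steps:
$p = -21983$ ($p = -3309 - 18674 = -21983$)
$C = -1862 + 98 \sqrt{83}$ ($C = 98 \left(\left(\sqrt{83} - 76\right) + 57\right) = 98 \left(\left(-76 + \sqrt{83}\right) + 57\right) = 98 \left(-19 + \sqrt{83}\right) = -1862 + 98 \sqrt{83} \approx -969.18$)
$\frac{-16393 + C}{27275 + p} = \frac{-16393 - \left(1862 - 98 \sqrt{83}\right)}{27275 - 21983} = \frac{-18255 + 98 \sqrt{83}}{5292} = \left(-18255 + 98 \sqrt{83}\right) \frac{1}{5292} = - \frac{6085}{1764} + \frac{\sqrt{83}}{54}$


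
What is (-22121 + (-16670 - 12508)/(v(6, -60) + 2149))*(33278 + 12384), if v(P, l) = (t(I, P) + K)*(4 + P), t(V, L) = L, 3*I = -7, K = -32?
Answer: -1909390639514/1889 ≈ -1.0108e+9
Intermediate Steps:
I = -7/3 (I = (1/3)*(-7) = -7/3 ≈ -2.3333)
v(P, l) = (-32 + P)*(4 + P) (v(P, l) = (P - 32)*(4 + P) = (-32 + P)*(4 + P))
(-22121 + (-16670 - 12508)/(v(6, -60) + 2149))*(33278 + 12384) = (-22121 + (-16670 - 12508)/((-128 + 6**2 - 28*6) + 2149))*(33278 + 12384) = (-22121 - 29178/((-128 + 36 - 168) + 2149))*45662 = (-22121 - 29178/(-260 + 2149))*45662 = (-22121 - 29178/1889)*45662 = -41815747/1889*45662 = -1909390639514/1889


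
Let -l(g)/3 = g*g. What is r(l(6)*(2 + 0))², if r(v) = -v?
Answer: 46656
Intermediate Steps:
l(g) = -3*g² (l(g) = -3*g*g = -3*g²)
r(l(6)*(2 + 0))² = (-(-3*6²)*(2 + 0))² = (-(-3*36)*2)² = (-(-108)*2)² = (-1*(-216))² = 216² = 46656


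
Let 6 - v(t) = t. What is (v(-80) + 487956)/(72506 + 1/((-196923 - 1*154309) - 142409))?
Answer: 240917540922/35791934345 ≈ 6.7311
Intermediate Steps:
v(t) = 6 - t
(v(-80) + 487956)/(72506 + 1/((-196923 - 1*154309) - 142409)) = ((6 - 1*(-80)) + 487956)/(72506 + 1/((-196923 - 1*154309) - 142409)) = ((6 + 80) + 487956)/(72506 + 1/((-196923 - 154309) - 142409)) = (86 + 487956)/(72506 + 1/(-351232 - 142409)) = 488042/(72506 + 1/(-493641)) = 488042/(72506 - 1/493641) = 488042/(35791934345/493641) = 488042*(493641/35791934345) = 240917540922/35791934345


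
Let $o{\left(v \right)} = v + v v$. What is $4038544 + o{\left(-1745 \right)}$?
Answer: $7081824$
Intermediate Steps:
$o{\left(v \right)} = v + v^{2}$
$4038544 + o{\left(-1745 \right)} = 4038544 - 1745 \left(1 - 1745\right) = 4038544 - -3043280 = 4038544 + 3043280 = 7081824$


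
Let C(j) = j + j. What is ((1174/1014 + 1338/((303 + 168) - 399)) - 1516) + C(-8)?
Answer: -1022287/676 ≈ -1512.3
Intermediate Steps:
C(j) = 2*j
((1174/1014 + 1338/((303 + 168) - 399)) - 1516) + C(-8) = ((1174/1014 + 1338/((303 + 168) - 399)) - 1516) + 2*(-8) = ((1174*(1/1014) + 1338/(471 - 399)) - 1516) - 16 = ((587/507 + 1338/72) - 1516) - 16 = ((587/507 + 1338*(1/72)) - 1516) - 16 = ((587/507 + 223/12) - 1516) - 16 = (13345/676 - 1516) - 16 = -1011471/676 - 16 = -1022287/676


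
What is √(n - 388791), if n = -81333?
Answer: 18*I*√1451 ≈ 685.66*I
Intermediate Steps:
√(n - 388791) = √(-81333 - 388791) = √(-470124) = 18*I*√1451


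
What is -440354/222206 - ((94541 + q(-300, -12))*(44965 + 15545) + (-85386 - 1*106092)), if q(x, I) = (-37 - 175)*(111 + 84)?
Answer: -357640671878473/111103 ≈ -3.2190e+9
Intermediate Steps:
q(x, I) = -41340 (q(x, I) = -212*195 = -41340)
-440354/222206 - ((94541 + q(-300, -12))*(44965 + 15545) + (-85386 - 1*106092)) = -440354/222206 - ((94541 - 41340)*(44965 + 15545) + (-85386 - 1*106092)) = -440354*1/222206 - (53201*60510 + (-85386 - 106092)) = -220177/111103 - (3219192510 - 191478) = -220177/111103 - 1*3219001032 = -220177/111103 - 3219001032 = -357640671878473/111103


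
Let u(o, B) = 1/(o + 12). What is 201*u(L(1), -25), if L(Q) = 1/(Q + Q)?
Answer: 402/25 ≈ 16.080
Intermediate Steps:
L(Q) = 1/(2*Q)
u(o, B) = 1/(12 + o)
201*u(L(1), -25) = 201/(12 + (½)/1) = 201/(12 + (½)*1) = 201/(12 + ½) = 201/(25/2) = 201*(2/25) = 402/25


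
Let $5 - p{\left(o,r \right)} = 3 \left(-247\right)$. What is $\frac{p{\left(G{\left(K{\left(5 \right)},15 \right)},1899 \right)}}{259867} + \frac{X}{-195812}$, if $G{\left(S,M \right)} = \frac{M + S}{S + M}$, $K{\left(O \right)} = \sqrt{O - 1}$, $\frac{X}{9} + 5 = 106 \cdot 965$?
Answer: $- \frac{239078389103}{50885077004} \approx -4.6984$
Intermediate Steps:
$X = 920565$ ($X = -45 + 9 \cdot 106 \cdot 965 = -45 + 9 \cdot 102290 = -45 + 920610 = 920565$)
$K{\left(O \right)} = \sqrt{-1 + O}$
$G{\left(S,M \right)} = 1$ ($G{\left(S,M \right)} = \frac{M + S}{M + S} = 1$)
$p{\left(o,r \right)} = 746$ ($p{\left(o,r \right)} = 5 - 3 \left(-247\right) = 5 - -741 = 5 + 741 = 746$)
$\frac{p{\left(G{\left(K{\left(5 \right)},15 \right)},1899 \right)}}{259867} + \frac{X}{-195812} = \frac{746}{259867} + \frac{920565}{-195812} = 746 \cdot \frac{1}{259867} + 920565 \left(- \frac{1}{195812}\right) = \frac{746}{259867} - \frac{920565}{195812} = - \frac{239078389103}{50885077004}$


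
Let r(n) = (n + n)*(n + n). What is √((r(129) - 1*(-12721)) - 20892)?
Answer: √58393 ≈ 241.65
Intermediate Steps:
r(n) = 4*n² (r(n) = (2*n)*(2*n) = 4*n²)
√((r(129) - 1*(-12721)) - 20892) = √((4*129² - 1*(-12721)) - 20892) = √((4*16641 + 12721) - 20892) = √((66564 + 12721) - 20892) = √(79285 - 20892) = √58393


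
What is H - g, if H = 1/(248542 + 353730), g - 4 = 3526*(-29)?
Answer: 61582312001/602272 ≈ 1.0225e+5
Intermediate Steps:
g = -102250 (g = 4 + 3526*(-29) = 4 - 102254 = -102250)
H = 1/602272 ≈ 1.6604e-6
H - g = 1/602272 - 1*(-102250) = 1/602272 + 102250 = 61582312001/602272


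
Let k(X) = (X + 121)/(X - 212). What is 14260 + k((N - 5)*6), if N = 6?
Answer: 2937433/206 ≈ 14259.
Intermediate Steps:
k(X) = (121 + X)/(-212 + X)
14260 + k((N - 5)*6) = 14260 + (121 + (6 - 5)*6)/(-212 + (6 - 5)*6) = 14260 + (121 + 1*6)/(-212 + 1*6) = 14260 + (121 + 6)/(-212 + 6) = 14260 + 127/(-206) = 14260 - 1/206*127 = 14260 - 127/206 = 2937433/206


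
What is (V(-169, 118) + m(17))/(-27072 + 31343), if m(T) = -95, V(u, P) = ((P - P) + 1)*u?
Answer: -264/4271 ≈ -0.061812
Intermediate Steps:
V(u, P) = u (V(u, P) = (0 + 1)*u = 1*u = u)
(V(-169, 118) + m(17))/(-27072 + 31343) = (-169 - 95)/(-27072 + 31343) = -264/4271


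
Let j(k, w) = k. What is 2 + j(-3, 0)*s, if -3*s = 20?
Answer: 22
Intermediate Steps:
s = -20/3 (s = -⅓*20 = -20/3 ≈ -6.6667)
2 + j(-3, 0)*s = 2 - 3*(-20/3) = 2 + 20 = 22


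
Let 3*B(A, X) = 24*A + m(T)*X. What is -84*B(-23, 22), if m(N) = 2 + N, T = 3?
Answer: 12376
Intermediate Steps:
B(A, X) = 8*A + 5*X/3 (B(A, X) = (24*A + (2 + 3)*X)/3 = (24*A + 5*X)/3 = (5*X + 24*A)/3 = 8*A + 5*X/3)
-84*B(-23, 22) = -84*(8*(-23) + (5/3)*22) = -84*(-184 + 110/3) = -84*(-442/3) = 12376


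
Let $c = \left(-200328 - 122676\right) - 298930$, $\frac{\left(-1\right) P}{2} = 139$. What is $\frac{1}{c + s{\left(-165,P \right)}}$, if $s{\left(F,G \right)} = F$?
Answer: $- \frac{1}{622099} \approx -1.6075 \cdot 10^{-6}$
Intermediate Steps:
$P = -278$ ($P = \left(-2\right) 139 = -278$)
$c = -621934$ ($c = -323004 - 298930 = -621934$)
$\frac{1}{c + s{\left(-165,P \right)}} = \frac{1}{-621934 - 165} = \frac{1}{-622099} = - \frac{1}{622099}$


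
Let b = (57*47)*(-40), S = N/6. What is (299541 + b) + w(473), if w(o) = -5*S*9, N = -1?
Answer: 384777/2 ≈ 1.9239e+5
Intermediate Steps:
S = -⅙ (S = -1/6 = -1*⅙ = -⅙ ≈ -0.16667)
w(o) = 15/2 (w(o) = -5*(-⅙)*9 = (⅚)*9 = 15/2)
b = -107160 (b = 2679*(-40) = -107160)
(299541 + b) + w(473) = (299541 - 107160) + 15/2 = 192381 + 15/2 = 384777/2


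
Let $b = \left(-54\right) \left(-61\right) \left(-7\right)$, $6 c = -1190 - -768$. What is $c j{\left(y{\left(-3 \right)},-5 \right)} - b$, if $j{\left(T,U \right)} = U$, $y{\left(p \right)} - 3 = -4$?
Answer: $\frac{70229}{3} \approx 23410.0$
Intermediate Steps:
$c = - \frac{211}{3}$ ($c = \frac{-1190 - -768}{6} = \frac{-1190 + 768}{6} = \frac{1}{6} \left(-422\right) = - \frac{211}{3} \approx -70.333$)
$y{\left(p \right)} = -1$ ($y{\left(p \right)} = 3 - 4 = -1$)
$b = -23058$ ($b = 3294 \left(-7\right) = -23058$)
$c j{\left(y{\left(-3 \right)},-5 \right)} - b = \left(- \frac{211}{3}\right) \left(-5\right) - -23058 = \frac{1055}{3} + 23058 = \frac{70229}{3}$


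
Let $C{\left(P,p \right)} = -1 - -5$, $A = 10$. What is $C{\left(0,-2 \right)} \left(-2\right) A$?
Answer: $-80$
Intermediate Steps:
$C{\left(P,p \right)} = 4$ ($C{\left(P,p \right)} = -1 + 5 = 4$)
$C{\left(0,-2 \right)} \left(-2\right) A = 4 \left(-2\right) 10 = \left(-8\right) 10 = -80$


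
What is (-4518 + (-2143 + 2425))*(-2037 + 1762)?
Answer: 1164900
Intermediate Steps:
(-4518 + (-2143 + 2425))*(-2037 + 1762) = (-4518 + 282)*(-275) = -4236*(-275) = 1164900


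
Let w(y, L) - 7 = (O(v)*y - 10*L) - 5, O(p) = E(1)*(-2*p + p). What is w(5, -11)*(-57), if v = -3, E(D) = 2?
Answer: -8094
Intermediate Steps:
O(p) = -2*p (O(p) = 2*(-2*p + p) = 2*(-p) = -2*p)
w(y, L) = 2 - 10*L + 6*y (w(y, L) = 7 + (((-2*(-3))*y - 10*L) - 5) = 7 + ((6*y - 10*L) - 5) = 7 + ((-10*L + 6*y) - 5) = 7 + (-5 - 10*L + 6*y) = 2 - 10*L + 6*y)
w(5, -11)*(-57) = (2 - 10*(-11) + 6*5)*(-57) = (2 + 110 + 30)*(-57) = 142*(-57) = -8094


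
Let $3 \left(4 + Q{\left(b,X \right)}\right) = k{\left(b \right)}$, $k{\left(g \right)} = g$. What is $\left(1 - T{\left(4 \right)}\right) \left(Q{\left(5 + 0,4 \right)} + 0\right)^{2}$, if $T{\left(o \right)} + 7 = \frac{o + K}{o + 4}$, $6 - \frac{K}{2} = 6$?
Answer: $\frac{245}{6} \approx 40.833$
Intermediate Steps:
$K = 0$ ($K = 12 - 12 = 0$)
$T{\left(o \right)} = -7 + \frac{o}{4 + o}$ ($T{\left(o \right)} = -7 + \frac{o + 0}{o + 4} = -7 + \frac{o}{4 + o}$)
$Q{\left(b,X \right)} = -4 + \frac{b}{3}$
$\left(1 - T{\left(4 \right)}\right) \left(Q{\left(5 + 0,4 \right)} + 0\right)^{2} = \left(1 - \frac{2 \left(-14 - 12\right)}{4 + 4}\right) \left(\left(-4 + \frac{5 + 0}{3}\right) + 0\right)^{2} = \left(1 - \frac{2 \left(-14 - 12\right)}{8}\right) \left(\left(-4 + \frac{1}{3} \cdot 5\right) + 0\right)^{2} = \left(1 - 2 \cdot \frac{1}{8} \left(-26\right)\right) \left(\left(-4 + \frac{5}{3}\right) + 0\right)^{2} = \left(1 - - \frac{13}{2}\right) \left(- \frac{7}{3} + 0\right)^{2} = \left(1 + \frac{13}{2}\right) \left(- \frac{7}{3}\right)^{2} = \frac{15}{2} \cdot \frac{49}{9} = \frac{245}{6}$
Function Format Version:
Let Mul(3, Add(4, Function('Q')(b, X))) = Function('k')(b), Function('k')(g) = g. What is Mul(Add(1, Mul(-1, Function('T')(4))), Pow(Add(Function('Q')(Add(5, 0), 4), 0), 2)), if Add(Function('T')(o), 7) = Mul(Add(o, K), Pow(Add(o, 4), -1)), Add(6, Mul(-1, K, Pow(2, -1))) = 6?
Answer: Rational(245, 6) ≈ 40.833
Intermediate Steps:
K = 0 (K = Add(12, Mul(-2, 6)) = Add(12, -12) = 0)
Function('T')(o) = Add(-7, Mul(o, Pow(Add(4, o), -1))) (Function('T')(o) = Add(-7, Mul(Add(o, 0), Pow(Add(o, 4), -1))) = Add(-7, Mul(o, Pow(Add(4, o), -1))))
Function('Q')(b, X) = Add(-4, Mul(Rational(1, 3), b))
Mul(Add(1, Mul(-1, Function('T')(4))), Pow(Add(Function('Q')(Add(5, 0), 4), 0), 2)) = Mul(Add(1, Mul(-1, Mul(2, Pow(Add(4, 4), -1), Add(-14, Mul(-3, 4))))), Pow(Add(Add(-4, Mul(Rational(1, 3), Add(5, 0))), 0), 2)) = Mul(Add(1, Mul(-1, Mul(2, Pow(8, -1), Add(-14, -12)))), Pow(Add(Add(-4, Mul(Rational(1, 3), 5)), 0), 2)) = Mul(Add(1, Mul(-1, Mul(2, Rational(1, 8), -26))), Pow(Add(Add(-4, Rational(5, 3)), 0), 2)) = Mul(Add(1, Mul(-1, Rational(-13, 2))), Pow(Add(Rational(-7, 3), 0), 2)) = Mul(Add(1, Rational(13, 2)), Pow(Rational(-7, 3), 2)) = Mul(Rational(15, 2), Rational(49, 9)) = Rational(245, 6)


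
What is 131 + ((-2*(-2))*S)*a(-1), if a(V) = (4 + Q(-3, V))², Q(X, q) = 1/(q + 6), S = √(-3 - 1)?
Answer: 131 + 3528*I/25 ≈ 131.0 + 141.12*I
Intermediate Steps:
S = 2*I (S = √(-4) = 2*I ≈ 2.0*I)
Q(X, q) = 1/(6 + q)
a(V) = (4 + 1/(6 + V))²
131 + ((-2*(-2))*S)*a(-1) = 131 + ((-2*(-2))*(2*I))*((25 + 4*(-1))²/(6 - 1)²) = 131 + (4*(2*I))*((25 - 4)²/5²) = 131 + (8*I)*((1/25)*21²) = 131 + (8*I)*((1/25)*441) = 131 + (8*I)*(441/25) = 131 + 3528*I/25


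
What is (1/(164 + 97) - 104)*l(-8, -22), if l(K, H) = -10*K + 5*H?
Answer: 271430/87 ≈ 3119.9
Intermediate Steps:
(1/(164 + 97) - 104)*l(-8, -22) = (1/(164 + 97) - 104)*(-10*(-8) + 5*(-22)) = (1/261 - 104)*(80 - 110) = (1/261 - 104)*(-30) = -27143/261*(-30) = 271430/87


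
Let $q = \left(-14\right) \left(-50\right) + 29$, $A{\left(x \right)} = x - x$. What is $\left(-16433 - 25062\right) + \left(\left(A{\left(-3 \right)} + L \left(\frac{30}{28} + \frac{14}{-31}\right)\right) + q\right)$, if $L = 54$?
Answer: $- \frac{8838959}{217} \approx -40733.0$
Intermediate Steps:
$A{\left(x \right)} = 0$
$q = 729$ ($q = 700 + 29 = 729$)
$\left(-16433 - 25062\right) + \left(\left(A{\left(-3 \right)} + L \left(\frac{30}{28} + \frac{14}{-31}\right)\right) + q\right) = \left(-16433 - 25062\right) + \left(\left(0 + 54 \left(\frac{30}{28} + \frac{14}{-31}\right)\right) + 729\right) = -41495 + \left(\left(0 + 54 \left(30 \cdot \frac{1}{28} + 14 \left(- \frac{1}{31}\right)\right)\right) + 729\right) = -41495 + \left(\left(0 + 54 \left(\frac{15}{14} - \frac{14}{31}\right)\right) + 729\right) = -41495 + \left(\left(0 + 54 \cdot \frac{269}{434}\right) + 729\right) = -41495 + \left(\left(0 + \frac{7263}{217}\right) + 729\right) = -41495 + \left(\frac{7263}{217} + 729\right) = -41495 + \frac{165456}{217} = - \frac{8838959}{217}$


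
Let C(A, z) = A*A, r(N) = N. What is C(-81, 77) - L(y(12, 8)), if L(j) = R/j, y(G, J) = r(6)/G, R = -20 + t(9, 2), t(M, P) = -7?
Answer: 6615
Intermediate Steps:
C(A, z) = A²
R = -27 (R = -20 - 7 = -27)
y(G, J) = 6/G
L(j) = -27/j
C(-81, 77) - L(y(12, 8)) = (-81)² - (-27)/(6/12) = 6561 - (-27)/(6*(1/12)) = 6561 - (-27)/½ = 6561 - (-27)*2 = 6561 - 1*(-54) = 6561 + 54 = 6615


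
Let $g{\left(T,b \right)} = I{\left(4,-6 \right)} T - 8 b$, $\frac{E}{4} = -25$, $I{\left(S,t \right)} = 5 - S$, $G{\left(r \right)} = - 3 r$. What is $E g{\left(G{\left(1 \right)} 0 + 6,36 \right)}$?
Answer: $28200$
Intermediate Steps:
$E = -100$ ($E = 4 \left(-25\right) = -100$)
$g{\left(T,b \right)} = T - 8 b$ ($g{\left(T,b \right)} = \left(5 - 4\right) T - 8 b = 1 T - 8 b = T - 8 b$)
$E g{\left(G{\left(1 \right)} 0 + 6,36 \right)} = - 100 \left(\left(\left(-3\right) 1 \cdot 0 + 6\right) - 288\right) = - 100 \left(\left(\left(-3\right) 0 + 6\right) - 288\right) = - 100 \left(\left(0 + 6\right) - 288\right) = - 100 \left(6 - 288\right) = \left(-100\right) \left(-282\right) = 28200$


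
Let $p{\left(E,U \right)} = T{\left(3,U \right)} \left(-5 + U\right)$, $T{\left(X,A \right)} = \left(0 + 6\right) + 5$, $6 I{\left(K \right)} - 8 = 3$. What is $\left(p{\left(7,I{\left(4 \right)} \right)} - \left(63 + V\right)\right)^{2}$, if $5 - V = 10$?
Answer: $\frac{310249}{36} \approx 8618.0$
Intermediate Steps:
$V = -5$ ($V = 5 - 10 = -5$)
$I{\left(K \right)} = \frac{11}{6}$ ($I{\left(K \right)} = \frac{4}{3} + \frac{1}{6} \cdot 3 = \frac{4}{3} + \frac{1}{2} = \frac{11}{6}$)
$T{\left(X,A \right)} = 11$ ($T{\left(X,A \right)} = 6 + 5 = 11$)
$p{\left(E,U \right)} = -55 + 11 U$ ($p{\left(E,U \right)} = 11 \left(-5 + U\right) = -55 + 11 U$)
$\left(p{\left(7,I{\left(4 \right)} \right)} - \left(63 + V\right)\right)^{2} = \left(\left(-55 + 11 \cdot \frac{11}{6}\right) - 58\right)^{2} = \left(\left(-55 + \frac{121}{6}\right) + \left(-63 + 5\right)\right)^{2} = \left(- \frac{209}{6} - 58\right)^{2} = \left(- \frac{557}{6}\right)^{2} = \frac{310249}{36}$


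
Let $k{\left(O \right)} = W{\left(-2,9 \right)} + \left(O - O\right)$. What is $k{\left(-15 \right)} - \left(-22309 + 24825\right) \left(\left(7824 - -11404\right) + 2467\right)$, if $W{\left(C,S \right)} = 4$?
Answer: $-54584616$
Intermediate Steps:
$k{\left(O \right)} = 4$ ($k{\left(O \right)} = 4 + \left(O - O\right) = 4 + 0 = 4$)
$k{\left(-15 \right)} - \left(-22309 + 24825\right) \left(\left(7824 - -11404\right) + 2467\right) = 4 - \left(-22309 + 24825\right) \left(\left(7824 - -11404\right) + 2467\right) = 4 - 2516 \left(\left(7824 + 11404\right) + 2467\right) = 4 - 2516 \left(19228 + 2467\right) = 4 - 2516 \cdot 21695 = 4 - 54584620 = -54584616$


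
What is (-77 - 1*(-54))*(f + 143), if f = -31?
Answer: -2576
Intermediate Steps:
(-77 - 1*(-54))*(f + 143) = (-77 - 1*(-54))*(-31 + 143) = (-77 + 54)*112 = -23*112 = -2576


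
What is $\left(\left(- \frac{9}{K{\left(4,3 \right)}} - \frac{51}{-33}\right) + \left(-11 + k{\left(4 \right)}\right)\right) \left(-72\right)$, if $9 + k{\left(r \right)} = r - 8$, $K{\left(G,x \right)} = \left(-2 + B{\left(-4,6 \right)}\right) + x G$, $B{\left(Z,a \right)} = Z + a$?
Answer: $\frac{18378}{11} \approx 1670.7$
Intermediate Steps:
$K{\left(G,x \right)} = G x$ ($K{\left(G,x \right)} = \left(-2 + \left(-4 + 6\right)\right) + x G = \left(-2 + 2\right) + G x = 0 + G x = G x$)
$k{\left(r \right)} = -17 + r$ ($k{\left(r \right)} = -9 + \left(r - 8\right) = -9 + \left(-8 + r\right) = -17 + r$)
$\left(\left(- \frac{9}{K{\left(4,3 \right)}} - \frac{51}{-33}\right) + \left(-11 + k{\left(4 \right)}\right)\right) \left(-72\right) = \left(\left(- \frac{9}{4 \cdot 3} - \frac{51}{-33}\right) + \left(-11 + \left(-17 + 4\right)\right)\right) \left(-72\right) = \left(\left(- \frac{9}{12} - - \frac{17}{11}\right) - 24\right) \left(-72\right) = \left(\left(\left(-9\right) \frac{1}{12} + \frac{17}{11}\right) - 24\right) \left(-72\right) = \left(\left(- \frac{3}{4} + \frac{17}{11}\right) - 24\right) \left(-72\right) = \left(\frac{35}{44} - 24\right) \left(-72\right) = \left(- \frac{1021}{44}\right) \left(-72\right) = \frac{18378}{11}$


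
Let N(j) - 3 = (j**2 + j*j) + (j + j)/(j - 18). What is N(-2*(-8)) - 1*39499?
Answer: -39000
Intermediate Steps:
N(j) = 3 + 2*j**2 + 2*j/(-18 + j) (N(j) = 3 + ((j**2 + j*j) + (j + j)/(j - 18)) = 3 + ((j**2 + j**2) + (2*j)/(-18 + j)) = 3 + (2*j**2 + 2*j/(-18 + j)) = 3 + 2*j**2 + 2*j/(-18 + j))
N(-2*(-8)) - 1*39499 = (-54 - 36*(-2*(-8))**2 + 2*(-2*(-8))**3 + 5*(-2*(-8)))/(-18 - 2*(-8)) - 1*39499 = (-54 - 36*16**2 + 2*16**3 + 5*16)/(-18 + 16) - 39499 = (-54 - 36*256 + 2*4096 + 80)/(-2) - 39499 = -(-54 - 9216 + 8192 + 80)/2 - 39499 = -1/2*(-998) - 39499 = 499 - 39499 = -39000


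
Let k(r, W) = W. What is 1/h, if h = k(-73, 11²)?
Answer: 1/121 ≈ 0.0082645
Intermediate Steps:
h = 121 (h = 11² = 121)
1/h = 1/121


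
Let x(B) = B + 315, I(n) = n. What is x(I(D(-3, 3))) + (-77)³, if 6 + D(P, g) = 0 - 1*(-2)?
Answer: -456222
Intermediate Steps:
D(P, g) = -4 (D(P, g) = -6 + (0 - 1*(-2)) = -6 + (0 + 2) = -6 + 2 = -4)
x(B) = 315 + B
x(I(D(-3, 3))) + (-77)³ = (315 - 4) + (-77)³ = 311 - 456533 = -456222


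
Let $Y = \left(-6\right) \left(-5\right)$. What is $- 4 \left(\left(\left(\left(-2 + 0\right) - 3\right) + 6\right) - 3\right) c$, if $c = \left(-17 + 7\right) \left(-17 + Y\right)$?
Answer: $-1040$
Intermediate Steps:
$Y = 30$
$c = -130$ ($c = \left(-17 + 7\right) \left(-17 + 30\right) = \left(-10\right) 13 = -130$)
$- 4 \left(\left(\left(\left(-2 + 0\right) - 3\right) + 6\right) - 3\right) c = - 4 \left(\left(\left(\left(-2 + 0\right) - 3\right) + 6\right) - 3\right) \left(-130\right) = - 4 \left(\left(\left(-2 - 3\right) + 6\right) - 3\right) \left(-130\right) = - 4 \left(\left(-5 + 6\right) - 3\right) \left(-130\right) = - 4 \left(1 - 3\right) \left(-130\right) = \left(-4\right) \left(-2\right) \left(-130\right) = 8 \left(-130\right) = -1040$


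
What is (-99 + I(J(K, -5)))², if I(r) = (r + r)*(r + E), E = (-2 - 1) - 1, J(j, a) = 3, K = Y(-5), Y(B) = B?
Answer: 11025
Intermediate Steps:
K = -5
E = -4 (E = -3 - 1 = -4)
I(r) = 2*r*(-4 + r) (I(r) = (r + r)*(r - 4) = (2*r)*(-4 + r) = 2*r*(-4 + r))
(-99 + I(J(K, -5)))² = (-99 + 2*3*(-4 + 3))² = (-99 + 2*3*(-1))² = (-99 - 6)² = (-105)² = 11025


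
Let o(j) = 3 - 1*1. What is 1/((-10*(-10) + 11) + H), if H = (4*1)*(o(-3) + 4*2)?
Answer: 1/151 ≈ 0.0066225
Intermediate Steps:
o(j) = 2 (o(j) = 3 - 1 = 2)
H = 40 (H = (4*1)*(2 + 4*2) = 4*(2 + 8) = 4*10 = 40)
1/((-10*(-10) + 11) + H) = 1/((-10*(-10) + 11) + 40) = 1/((100 + 11) + 40) = 1/(111 + 40) = 1/151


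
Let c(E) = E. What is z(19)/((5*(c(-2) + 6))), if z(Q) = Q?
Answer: 19/20 ≈ 0.95000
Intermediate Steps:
z(19)/((5*(c(-2) + 6))) = 19/((5*(-2 + 6))) = 19/((5*4)) = 19/20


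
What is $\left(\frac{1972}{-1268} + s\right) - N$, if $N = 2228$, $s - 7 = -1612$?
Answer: $- \frac{1215554}{317} \approx -3834.6$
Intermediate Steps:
$s = -1605$ ($s = 7 - 1612 = -1605$)
$\left(\frac{1972}{-1268} + s\right) - N = \left(\frac{1972}{-1268} - 1605\right) - 2228 = \left(1972 \left(- \frac{1}{1268}\right) - 1605\right) - 2228 = \left(- \frac{493}{317} - 1605\right) - 2228 = - \frac{509278}{317} - 2228 = - \frac{1215554}{317}$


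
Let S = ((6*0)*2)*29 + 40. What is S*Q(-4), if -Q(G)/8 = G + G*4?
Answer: 6400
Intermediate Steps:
Q(G) = -40*G (Q(G) = -8*(G + G*4) = -8*(G + 4*G) = -40*G)
S = 40 (S = (0*2)*29 + 40 = 0*29 + 40 = 0 + 40 = 40)
S*Q(-4) = 40*(-40*(-4)) = 40*160 = 6400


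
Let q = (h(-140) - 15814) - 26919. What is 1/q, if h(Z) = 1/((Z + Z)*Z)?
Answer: -39200/1675133599 ≈ -2.3401e-5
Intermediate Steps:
h(Z) = 1/(2*Z**2) (h(Z) = 1/(((2*Z))*Z) = (1/(2*Z))/Z = 1/(2*Z**2))
q = -1675133599/39200 (q = ((1/2)/(-140)**2 - 15814) - 26919 = ((1/2)*(1/19600) - 15814) - 26919 = (1/39200 - 15814) - 26919 = -619908799/39200 - 26919 = -1675133599/39200 ≈ -42733.)
1/q = 1/(-1675133599/39200) = -39200/1675133599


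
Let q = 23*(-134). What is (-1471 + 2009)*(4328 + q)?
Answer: 670348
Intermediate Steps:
q = -3082
(-1471 + 2009)*(4328 + q) = (-1471 + 2009)*(4328 - 3082) = 538*1246 = 670348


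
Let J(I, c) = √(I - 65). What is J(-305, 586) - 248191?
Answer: -248191 + I*√370 ≈ -2.4819e+5 + 19.235*I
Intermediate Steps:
J(I, c) = √(-65 + I)
J(-305, 586) - 248191 = √(-65 - 305) - 248191 = √(-370) - 248191 = I*√370 - 248191 = -248191 + I*√370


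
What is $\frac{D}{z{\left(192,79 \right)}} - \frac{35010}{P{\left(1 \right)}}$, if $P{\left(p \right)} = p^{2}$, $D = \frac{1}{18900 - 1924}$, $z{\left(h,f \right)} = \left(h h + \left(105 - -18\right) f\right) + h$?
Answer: $- \frac{27798585864479}{794018448} \approx -35010.0$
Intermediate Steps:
$z{\left(h,f \right)} = h + h^{2} + 123 f$ ($z{\left(h,f \right)} = \left(h^{2} + \left(105 + 18\right) f\right) + h = \left(h^{2} + 123 f\right) + h = h + h^{2} + 123 f$)
$D = \frac{1}{16976} \approx 5.8907 \cdot 10^{-5}$
$\frac{D}{z{\left(192,79 \right)}} - \frac{35010}{P{\left(1 \right)}} = \frac{1}{16976 \left(192 + 192^{2} + 123 \cdot 79\right)} - \frac{35010}{1^{2}} = \frac{1}{16976 \left(192 + 36864 + 9717\right)} - \frac{35010}{1} = \frac{1}{16976 \cdot 46773} - 35010 = \frac{1}{16976} \cdot \frac{1}{46773} - 35010 = \frac{1}{794018448} - 35010 = - \frac{27798585864479}{794018448}$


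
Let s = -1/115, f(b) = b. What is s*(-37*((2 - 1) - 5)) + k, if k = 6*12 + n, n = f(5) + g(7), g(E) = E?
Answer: 9512/115 ≈ 82.713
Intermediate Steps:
n = 12 (n = 5 + 7 = 12)
s = -1/115 (s = -1*1/115 = -1/115 ≈ -0.0086956)
k = 84 (k = 6*12 + 12 = 72 + 12 = 84)
s*(-37*((2 - 1) - 5)) + k = -(-37)*((2 - 1) - 5)/115 + 84 = -(-37)*(1 - 5)/115 + 84 = -(-37)*(-4)/115 + 84 = -1/115*148 + 84 = -148/115 + 84 = 9512/115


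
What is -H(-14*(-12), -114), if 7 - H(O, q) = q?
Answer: -121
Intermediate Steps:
H(O, q) = 7 - q
-H(-14*(-12), -114) = -(7 - 1*(-114)) = -(7 + 114) = -1*121 = -121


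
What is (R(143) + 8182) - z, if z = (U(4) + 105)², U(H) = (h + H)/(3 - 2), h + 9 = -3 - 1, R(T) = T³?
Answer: 2923173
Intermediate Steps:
h = -13 (h = -9 + (-3 - 1) = -9 - 4 = -13)
U(H) = -13 + H (U(H) = (-13 + H)/(3 - 2) = (-13 + H)/1 = (-13 + H)*1 = -13 + H)
z = 9216 (z = ((-13 + 4) + 105)² = (-9 + 105)² = 96² = 9216)
(R(143) + 8182) - z = (143³ + 8182) - 1*9216 = (2924207 + 8182) - 9216 = 2932389 - 9216 = 2923173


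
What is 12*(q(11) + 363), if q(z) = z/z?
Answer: 4368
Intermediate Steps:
q(z) = 1
12*(q(11) + 363) = 12*(1 + 363) = 12*364 = 4368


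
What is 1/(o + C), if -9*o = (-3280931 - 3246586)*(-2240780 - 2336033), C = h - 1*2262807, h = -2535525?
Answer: -3/9958422616103 ≈ -3.0125e-13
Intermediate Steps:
C = -4798332 (C = -2535525 - 1*2262807 = -2535525 - 2262807 = -4798332)
o = -9958408221107/3 (o = -(-3280931 - 3246586)*(-2240780 - 2336033)/9 = -(-2175839)*(-4576813)/3 = -⅑*29875224663321 = -9958408221107/3 ≈ -3.3195e+12)
1/(o + C) = 1/(-9958408221107/3 - 4798332) = 1/(-9958422616103/3) = -3/9958422616103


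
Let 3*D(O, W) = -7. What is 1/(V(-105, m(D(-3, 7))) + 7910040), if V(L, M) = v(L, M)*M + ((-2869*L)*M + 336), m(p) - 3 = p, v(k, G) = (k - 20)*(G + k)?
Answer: 9/73079104 ≈ 1.2315e-7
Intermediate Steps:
D(O, W) = -7/3 (D(O, W) = (⅓)*(-7) = -7/3)
v(k, G) = (-20 + k)*(G + k)
m(p) = 3 + p
V(L, M) = 336 + M*(L² - 20*L - 20*M + L*M) - 2869*L*M (V(L, M) = (L² - 20*M - 20*L + M*L)*M + ((-2869*L)*M + 336) = (L² - 20*M - 20*L + L*M)*M + (-2869*L*M + 336) = (L² - 20*L - 20*M + L*M)*M + (336 - 2869*L*M) = M*(L² - 20*L - 20*M + L*M) + (336 - 2869*L*M) = 336 + M*(L² - 20*L - 20*M + L*M) - 2869*L*M)
1/(V(-105, m(D(-3, 7))) + 7910040) = 1/((336 + (3 - 7/3)*((-105)² - 20*(-105) - 20*(3 - 7/3) - 105*(3 - 7/3)) - 2869*(-105)*(3 - 7/3)) + 7910040) = 1/((336 + 2*(11025 + 2100 - 20*⅔ - 105*⅔)/3 - 2869*(-105)*⅔) + 7910040) = 1/((336 + 2*(11025 + 2100 - 40/3 - 70)/3 + 200830) + 7910040) = 1/((336 + (⅔)*(39125/3) + 200830) + 7910040) = 1/((336 + 78250/9 + 200830) + 7910040) = 1/(1888744/9 + 7910040) = 1/(73079104/9) = 9/73079104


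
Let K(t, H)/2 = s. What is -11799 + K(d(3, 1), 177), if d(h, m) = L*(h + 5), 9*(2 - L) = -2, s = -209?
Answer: -12217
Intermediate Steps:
L = 20/9 (L = 2 - ⅑*(-2) = 2 + 2/9 = 20/9 ≈ 2.2222)
d(h, m) = 100/9 + 20*h/9 (d(h, m) = 20*(h + 5)/9 = 20*(5 + h)/9 = 100/9 + 20*h/9)
K(t, H) = -418 (K(t, H) = 2*(-209) = -418)
-11799 + K(d(3, 1), 177) = -11799 - 418 = -12217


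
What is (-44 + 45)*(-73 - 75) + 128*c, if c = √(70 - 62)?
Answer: -148 + 256*√2 ≈ 214.04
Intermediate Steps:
c = 2*√2 (c = √8 = 2*√2 ≈ 2.8284)
(-44 + 45)*(-73 - 75) + 128*c = (-44 + 45)*(-73 - 75) + 128*(2*√2) = 1*(-148) + 256*√2 = -148 + 256*√2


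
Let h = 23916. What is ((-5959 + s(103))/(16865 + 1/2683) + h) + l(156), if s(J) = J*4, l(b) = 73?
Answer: 361819494881/15082932 ≈ 23989.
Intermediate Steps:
s(J) = 4*J
((-5959 + s(103))/(16865 + 1/2683) + h) + l(156) = ((-5959 + 4*103)/(16865 + 1/2683) + 23916) + 73 = ((-5959 + 412)/(16865 + 1/2683) + 23916) + 73 = (-5547/45248796/2683 + 23916) + 73 = (-5547*2683/45248796 + 23916) + 73 = (-4960867/15082932 + 23916) + 73 = 360718440845/15082932 + 73 = 361819494881/15082932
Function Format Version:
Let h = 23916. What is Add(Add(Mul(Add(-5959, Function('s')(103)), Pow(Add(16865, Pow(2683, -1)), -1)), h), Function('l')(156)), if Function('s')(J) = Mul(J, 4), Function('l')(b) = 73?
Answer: Rational(361819494881, 15082932) ≈ 23989.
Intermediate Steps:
Function('s')(J) = Mul(4, J)
Add(Add(Mul(Add(-5959, Function('s')(103)), Pow(Add(16865, Pow(2683, -1)), -1)), h), Function('l')(156)) = Add(Add(Mul(Add(-5959, Mul(4, 103)), Pow(Add(16865, Pow(2683, -1)), -1)), 23916), 73) = Add(Add(Mul(Add(-5959, 412), Pow(Add(16865, Rational(1, 2683)), -1)), 23916), 73) = Add(Add(Mul(-5547, Pow(Rational(45248796, 2683), -1)), 23916), 73) = Add(Add(Mul(-5547, Rational(2683, 45248796)), 23916), 73) = Add(Add(Rational(-4960867, 15082932), 23916), 73) = Add(Rational(360718440845, 15082932), 73) = Rational(361819494881, 15082932)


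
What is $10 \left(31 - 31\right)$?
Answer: $0$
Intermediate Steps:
$10 \left(31 - 31\right) = 10 \cdot 0 = 0$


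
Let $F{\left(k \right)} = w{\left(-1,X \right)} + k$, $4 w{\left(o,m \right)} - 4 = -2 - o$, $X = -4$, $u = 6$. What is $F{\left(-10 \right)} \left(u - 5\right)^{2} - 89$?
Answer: $- \frac{393}{4} \approx -98.25$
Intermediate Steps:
$w{\left(o,m \right)} = \frac{1}{2} - \frac{o}{4}$ ($w{\left(o,m \right)} = 1 + \frac{-2 - o}{4} = 1 - \left(\frac{1}{2} + \frac{o}{4}\right) = \frac{1}{2} - \frac{o}{4}$)
$F{\left(k \right)} = \frac{3}{4} + k$ ($F{\left(k \right)} = \left(\frac{1}{2} - - \frac{1}{4}\right) + k = \left(\frac{1}{2} + \frac{1}{4}\right) + k = \frac{3}{4} + k$)
$F{\left(-10 \right)} \left(u - 5\right)^{2} - 89 = \left(\frac{3}{4} - 10\right) \left(6 - 5\right)^{2} - 89 = - \frac{37 \cdot 1^{2}}{4} - 89 = \left(- \frac{37}{4}\right) 1 - 89 = - \frac{37}{4} - 89 = - \frac{393}{4}$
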